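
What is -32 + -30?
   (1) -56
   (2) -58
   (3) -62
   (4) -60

-32 + -30 = -62
3) -62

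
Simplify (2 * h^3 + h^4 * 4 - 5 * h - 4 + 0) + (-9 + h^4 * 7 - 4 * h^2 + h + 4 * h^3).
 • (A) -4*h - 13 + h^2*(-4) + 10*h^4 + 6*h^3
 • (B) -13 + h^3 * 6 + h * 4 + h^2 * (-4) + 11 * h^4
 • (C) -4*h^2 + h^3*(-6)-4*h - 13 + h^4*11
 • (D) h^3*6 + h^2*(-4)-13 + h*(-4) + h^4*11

Adding the polynomials and combining like terms:
(2*h^3 + h^4*4 - 5*h - 4 + 0) + (-9 + h^4*7 - 4*h^2 + h + 4*h^3)
= h^3*6 + h^2*(-4)-13 + h*(-4) + h^4*11
D) h^3*6 + h^2*(-4)-13 + h*(-4) + h^4*11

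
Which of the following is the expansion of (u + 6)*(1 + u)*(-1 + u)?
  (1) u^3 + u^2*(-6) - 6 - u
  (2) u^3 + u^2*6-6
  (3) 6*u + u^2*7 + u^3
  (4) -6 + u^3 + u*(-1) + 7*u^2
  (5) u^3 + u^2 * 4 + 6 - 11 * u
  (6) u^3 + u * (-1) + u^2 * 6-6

Expanding (u + 6)*(1 + u)*(-1 + u):
= u^3 + u * (-1) + u^2 * 6-6
6) u^3 + u * (-1) + u^2 * 6-6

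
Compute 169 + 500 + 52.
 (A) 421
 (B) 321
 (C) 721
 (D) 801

First: 169 + 500 = 669
Then: 669 + 52 = 721
C) 721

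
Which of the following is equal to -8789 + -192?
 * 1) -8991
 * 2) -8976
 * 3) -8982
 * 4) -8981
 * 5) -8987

-8789 + -192 = -8981
4) -8981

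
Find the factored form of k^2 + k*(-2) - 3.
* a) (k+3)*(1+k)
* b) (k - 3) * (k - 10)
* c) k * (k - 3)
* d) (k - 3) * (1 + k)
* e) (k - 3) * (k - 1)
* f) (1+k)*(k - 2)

We need to factor k^2 + k*(-2) - 3.
The factored form is (k - 3) * (1 + k).
d) (k - 3) * (1 + k)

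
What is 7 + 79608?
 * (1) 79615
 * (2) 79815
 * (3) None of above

7 + 79608 = 79615
1) 79615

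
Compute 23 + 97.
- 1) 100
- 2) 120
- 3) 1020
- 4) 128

23 + 97 = 120
2) 120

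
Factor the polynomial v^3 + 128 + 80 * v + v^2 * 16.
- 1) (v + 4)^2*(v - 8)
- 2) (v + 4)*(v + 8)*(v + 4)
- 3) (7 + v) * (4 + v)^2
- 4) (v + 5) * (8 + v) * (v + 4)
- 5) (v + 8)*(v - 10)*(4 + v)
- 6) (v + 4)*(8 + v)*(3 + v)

We need to factor v^3 + 128 + 80 * v + v^2 * 16.
The factored form is (v + 4)*(v + 8)*(v + 4).
2) (v + 4)*(v + 8)*(v + 4)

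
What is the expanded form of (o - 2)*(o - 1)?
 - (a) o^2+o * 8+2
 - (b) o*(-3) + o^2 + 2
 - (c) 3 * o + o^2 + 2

Expanding (o - 2)*(o - 1):
= o*(-3) + o^2 + 2
b) o*(-3) + o^2 + 2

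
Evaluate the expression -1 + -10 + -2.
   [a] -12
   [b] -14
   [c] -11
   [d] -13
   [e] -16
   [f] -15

First: -1 + -10 = -11
Then: -11 + -2 = -13
d) -13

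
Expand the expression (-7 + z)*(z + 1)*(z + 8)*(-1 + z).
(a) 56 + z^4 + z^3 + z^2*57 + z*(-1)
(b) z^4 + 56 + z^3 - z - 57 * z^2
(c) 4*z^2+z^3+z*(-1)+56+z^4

Expanding (-7 + z)*(z + 1)*(z + 8)*(-1 + z):
= z^4 + 56 + z^3 - z - 57 * z^2
b) z^4 + 56 + z^3 - z - 57 * z^2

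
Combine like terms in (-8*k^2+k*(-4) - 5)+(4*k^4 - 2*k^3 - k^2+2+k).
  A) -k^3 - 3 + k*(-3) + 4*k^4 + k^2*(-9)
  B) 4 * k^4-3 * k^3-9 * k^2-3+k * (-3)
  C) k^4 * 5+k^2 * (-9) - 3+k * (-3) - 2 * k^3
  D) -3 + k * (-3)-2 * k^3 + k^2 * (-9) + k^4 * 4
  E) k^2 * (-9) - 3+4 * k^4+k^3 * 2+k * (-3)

Adding the polynomials and combining like terms:
(-8*k^2 + k*(-4) - 5) + (4*k^4 - 2*k^3 - k^2 + 2 + k)
= -3 + k * (-3)-2 * k^3 + k^2 * (-9) + k^4 * 4
D) -3 + k * (-3)-2 * k^3 + k^2 * (-9) + k^4 * 4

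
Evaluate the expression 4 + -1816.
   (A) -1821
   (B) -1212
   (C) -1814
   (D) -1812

4 + -1816 = -1812
D) -1812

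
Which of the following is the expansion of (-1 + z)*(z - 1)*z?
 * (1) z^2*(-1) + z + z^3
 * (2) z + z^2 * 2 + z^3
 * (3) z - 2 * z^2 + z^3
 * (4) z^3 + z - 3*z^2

Expanding (-1 + z)*(z - 1)*z:
= z - 2 * z^2 + z^3
3) z - 2 * z^2 + z^3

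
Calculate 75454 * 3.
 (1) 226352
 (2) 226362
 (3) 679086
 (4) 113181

75454 * 3 = 226362
2) 226362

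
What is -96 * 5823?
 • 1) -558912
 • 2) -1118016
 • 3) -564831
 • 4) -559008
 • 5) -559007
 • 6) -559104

-96 * 5823 = -559008
4) -559008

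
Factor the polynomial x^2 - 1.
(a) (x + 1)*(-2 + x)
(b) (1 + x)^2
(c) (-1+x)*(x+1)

We need to factor x^2 - 1.
The factored form is (-1+x)*(x+1).
c) (-1+x)*(x+1)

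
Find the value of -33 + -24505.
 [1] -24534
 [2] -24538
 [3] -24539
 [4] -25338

-33 + -24505 = -24538
2) -24538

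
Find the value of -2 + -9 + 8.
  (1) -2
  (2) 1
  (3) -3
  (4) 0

First: -2 + -9 = -11
Then: -11 + 8 = -3
3) -3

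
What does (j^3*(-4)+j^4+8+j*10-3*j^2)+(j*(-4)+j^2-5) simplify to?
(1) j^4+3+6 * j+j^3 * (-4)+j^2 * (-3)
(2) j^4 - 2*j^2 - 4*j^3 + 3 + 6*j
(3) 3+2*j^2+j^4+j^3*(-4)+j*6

Adding the polynomials and combining like terms:
(j^3*(-4) + j^4 + 8 + j*10 - 3*j^2) + (j*(-4) + j^2 - 5)
= j^4 - 2*j^2 - 4*j^3 + 3 + 6*j
2) j^4 - 2*j^2 - 4*j^3 + 3 + 6*j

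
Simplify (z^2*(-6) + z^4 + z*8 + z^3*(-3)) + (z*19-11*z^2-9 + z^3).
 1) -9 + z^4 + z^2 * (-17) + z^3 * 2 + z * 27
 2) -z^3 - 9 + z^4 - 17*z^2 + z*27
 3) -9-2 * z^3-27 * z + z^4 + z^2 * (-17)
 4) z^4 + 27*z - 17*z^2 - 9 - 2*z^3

Adding the polynomials and combining like terms:
(z^2*(-6) + z^4 + z*8 + z^3*(-3)) + (z*19 - 11*z^2 - 9 + z^3)
= z^4 + 27*z - 17*z^2 - 9 - 2*z^3
4) z^4 + 27*z - 17*z^2 - 9 - 2*z^3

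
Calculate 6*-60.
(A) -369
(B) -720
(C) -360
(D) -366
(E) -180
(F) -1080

6 * -60 = -360
C) -360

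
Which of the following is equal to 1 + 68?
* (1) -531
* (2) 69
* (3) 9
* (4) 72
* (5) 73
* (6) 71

1 + 68 = 69
2) 69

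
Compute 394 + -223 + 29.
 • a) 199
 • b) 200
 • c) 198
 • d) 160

First: 394 + -223 = 171
Then: 171 + 29 = 200
b) 200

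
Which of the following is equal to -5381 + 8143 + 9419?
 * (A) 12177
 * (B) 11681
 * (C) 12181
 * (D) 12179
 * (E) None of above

First: -5381 + 8143 = 2762
Then: 2762 + 9419 = 12181
C) 12181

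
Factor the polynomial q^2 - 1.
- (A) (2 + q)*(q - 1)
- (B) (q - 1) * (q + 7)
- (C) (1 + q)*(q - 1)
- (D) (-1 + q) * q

We need to factor q^2 - 1.
The factored form is (1 + q)*(q - 1).
C) (1 + q)*(q - 1)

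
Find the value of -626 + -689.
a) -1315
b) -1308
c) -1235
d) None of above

-626 + -689 = -1315
a) -1315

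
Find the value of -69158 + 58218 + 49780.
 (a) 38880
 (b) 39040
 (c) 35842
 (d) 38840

First: -69158 + 58218 = -10940
Then: -10940 + 49780 = 38840
d) 38840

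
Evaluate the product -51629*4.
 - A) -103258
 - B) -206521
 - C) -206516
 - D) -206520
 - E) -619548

-51629 * 4 = -206516
C) -206516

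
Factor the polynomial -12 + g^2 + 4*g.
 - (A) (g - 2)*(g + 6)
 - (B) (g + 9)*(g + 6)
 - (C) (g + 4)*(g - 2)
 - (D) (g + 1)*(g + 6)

We need to factor -12 + g^2 + 4*g.
The factored form is (g - 2)*(g + 6).
A) (g - 2)*(g + 6)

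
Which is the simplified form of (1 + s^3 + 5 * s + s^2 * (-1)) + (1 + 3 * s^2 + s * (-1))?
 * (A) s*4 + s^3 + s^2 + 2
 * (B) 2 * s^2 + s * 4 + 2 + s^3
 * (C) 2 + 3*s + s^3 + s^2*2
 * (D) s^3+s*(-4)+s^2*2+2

Adding the polynomials and combining like terms:
(1 + s^3 + 5*s + s^2*(-1)) + (1 + 3*s^2 + s*(-1))
= 2 * s^2 + s * 4 + 2 + s^3
B) 2 * s^2 + s * 4 + 2 + s^3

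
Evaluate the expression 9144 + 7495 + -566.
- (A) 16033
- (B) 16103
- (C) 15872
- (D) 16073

First: 9144 + 7495 = 16639
Then: 16639 + -566 = 16073
D) 16073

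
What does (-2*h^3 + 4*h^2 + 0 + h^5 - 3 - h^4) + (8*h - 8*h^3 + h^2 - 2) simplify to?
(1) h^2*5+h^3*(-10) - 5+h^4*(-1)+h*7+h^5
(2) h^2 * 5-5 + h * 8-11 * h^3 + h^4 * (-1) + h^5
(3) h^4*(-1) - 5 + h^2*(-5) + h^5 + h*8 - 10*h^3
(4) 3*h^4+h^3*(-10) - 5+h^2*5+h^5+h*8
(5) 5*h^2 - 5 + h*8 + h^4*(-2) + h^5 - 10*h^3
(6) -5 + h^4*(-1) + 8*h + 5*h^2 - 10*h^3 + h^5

Adding the polynomials and combining like terms:
(-2*h^3 + 4*h^2 + 0 + h^5 - 3 - h^4) + (8*h - 8*h^3 + h^2 - 2)
= -5 + h^4*(-1) + 8*h + 5*h^2 - 10*h^3 + h^5
6) -5 + h^4*(-1) + 8*h + 5*h^2 - 10*h^3 + h^5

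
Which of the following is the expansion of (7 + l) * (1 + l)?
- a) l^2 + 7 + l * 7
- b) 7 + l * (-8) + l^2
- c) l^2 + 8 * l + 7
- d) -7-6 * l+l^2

Expanding (7 + l) * (1 + l):
= l^2 + 8 * l + 7
c) l^2 + 8 * l + 7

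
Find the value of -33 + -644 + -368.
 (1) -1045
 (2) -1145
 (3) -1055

First: -33 + -644 = -677
Then: -677 + -368 = -1045
1) -1045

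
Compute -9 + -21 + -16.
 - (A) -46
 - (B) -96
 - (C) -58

First: -9 + -21 = -30
Then: -30 + -16 = -46
A) -46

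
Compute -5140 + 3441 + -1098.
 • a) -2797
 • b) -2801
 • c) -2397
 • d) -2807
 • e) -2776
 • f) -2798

First: -5140 + 3441 = -1699
Then: -1699 + -1098 = -2797
a) -2797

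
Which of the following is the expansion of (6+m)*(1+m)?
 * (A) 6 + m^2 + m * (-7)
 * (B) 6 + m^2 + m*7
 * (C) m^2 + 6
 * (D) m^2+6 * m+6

Expanding (6+m)*(1+m):
= 6 + m^2 + m*7
B) 6 + m^2 + m*7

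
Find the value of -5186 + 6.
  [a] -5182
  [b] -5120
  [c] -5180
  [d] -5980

-5186 + 6 = -5180
c) -5180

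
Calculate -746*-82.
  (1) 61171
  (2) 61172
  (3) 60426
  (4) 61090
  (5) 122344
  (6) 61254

-746 * -82 = 61172
2) 61172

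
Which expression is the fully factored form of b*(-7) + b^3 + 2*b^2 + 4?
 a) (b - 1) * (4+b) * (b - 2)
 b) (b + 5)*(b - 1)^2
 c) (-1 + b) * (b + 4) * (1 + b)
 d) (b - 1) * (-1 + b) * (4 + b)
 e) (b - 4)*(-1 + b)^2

We need to factor b*(-7) + b^3 + 2*b^2 + 4.
The factored form is (b - 1) * (-1 + b) * (4 + b).
d) (b - 1) * (-1 + b) * (4 + b)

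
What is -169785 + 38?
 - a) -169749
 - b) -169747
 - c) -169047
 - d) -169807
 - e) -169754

-169785 + 38 = -169747
b) -169747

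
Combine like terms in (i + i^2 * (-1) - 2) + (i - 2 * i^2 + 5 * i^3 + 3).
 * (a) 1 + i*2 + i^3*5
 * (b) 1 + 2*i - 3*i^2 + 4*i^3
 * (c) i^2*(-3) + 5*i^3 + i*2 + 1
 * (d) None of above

Adding the polynomials and combining like terms:
(i + i^2*(-1) - 2) + (i - 2*i^2 + 5*i^3 + 3)
= i^2*(-3) + 5*i^3 + i*2 + 1
c) i^2*(-3) + 5*i^3 + i*2 + 1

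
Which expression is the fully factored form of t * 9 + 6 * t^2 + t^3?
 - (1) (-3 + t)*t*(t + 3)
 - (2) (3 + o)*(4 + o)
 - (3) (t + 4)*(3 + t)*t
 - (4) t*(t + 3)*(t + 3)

We need to factor t * 9 + 6 * t^2 + t^3.
The factored form is t*(t + 3)*(t + 3).
4) t*(t + 3)*(t + 3)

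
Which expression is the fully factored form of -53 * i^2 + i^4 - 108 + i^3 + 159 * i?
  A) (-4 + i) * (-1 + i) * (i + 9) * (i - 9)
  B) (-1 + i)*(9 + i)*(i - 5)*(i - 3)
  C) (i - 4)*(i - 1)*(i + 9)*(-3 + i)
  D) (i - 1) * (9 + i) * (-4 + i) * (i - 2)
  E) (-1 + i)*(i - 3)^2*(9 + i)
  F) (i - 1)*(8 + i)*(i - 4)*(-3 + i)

We need to factor -53 * i^2 + i^4 - 108 + i^3 + 159 * i.
The factored form is (i - 4)*(i - 1)*(i + 9)*(-3 + i).
C) (i - 4)*(i - 1)*(i + 9)*(-3 + i)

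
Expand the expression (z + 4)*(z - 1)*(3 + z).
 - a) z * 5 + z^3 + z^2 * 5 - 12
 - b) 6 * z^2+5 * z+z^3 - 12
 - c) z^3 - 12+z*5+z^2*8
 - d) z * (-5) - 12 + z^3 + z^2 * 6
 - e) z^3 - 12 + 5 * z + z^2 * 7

Expanding (z + 4)*(z - 1)*(3 + z):
= 6 * z^2+5 * z+z^3 - 12
b) 6 * z^2+5 * z+z^3 - 12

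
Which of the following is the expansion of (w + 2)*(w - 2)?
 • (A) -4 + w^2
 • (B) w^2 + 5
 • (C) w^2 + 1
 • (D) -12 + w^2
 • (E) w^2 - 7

Expanding (w + 2)*(w - 2):
= -4 + w^2
A) -4 + w^2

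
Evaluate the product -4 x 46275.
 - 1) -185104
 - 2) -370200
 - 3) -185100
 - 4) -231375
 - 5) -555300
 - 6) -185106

-4 * 46275 = -185100
3) -185100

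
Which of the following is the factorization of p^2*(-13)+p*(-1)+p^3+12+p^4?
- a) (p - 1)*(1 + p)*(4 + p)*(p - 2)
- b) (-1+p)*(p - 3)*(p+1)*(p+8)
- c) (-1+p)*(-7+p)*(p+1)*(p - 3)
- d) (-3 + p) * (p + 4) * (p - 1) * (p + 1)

We need to factor p^2*(-13)+p*(-1)+p^3+12+p^4.
The factored form is (-3 + p) * (p + 4) * (p - 1) * (p + 1).
d) (-3 + p) * (p + 4) * (p - 1) * (p + 1)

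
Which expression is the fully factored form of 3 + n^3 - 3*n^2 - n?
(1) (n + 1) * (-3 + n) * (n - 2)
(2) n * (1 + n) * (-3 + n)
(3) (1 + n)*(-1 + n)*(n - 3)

We need to factor 3 + n^3 - 3*n^2 - n.
The factored form is (1 + n)*(-1 + n)*(n - 3).
3) (1 + n)*(-1 + n)*(n - 3)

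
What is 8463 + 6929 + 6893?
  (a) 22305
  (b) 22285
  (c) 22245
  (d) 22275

First: 8463 + 6929 = 15392
Then: 15392 + 6893 = 22285
b) 22285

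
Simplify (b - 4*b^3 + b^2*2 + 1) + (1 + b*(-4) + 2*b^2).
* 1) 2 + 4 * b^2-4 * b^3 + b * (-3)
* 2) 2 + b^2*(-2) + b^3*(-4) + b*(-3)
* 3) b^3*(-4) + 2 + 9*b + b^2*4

Adding the polynomials and combining like terms:
(b - 4*b^3 + b^2*2 + 1) + (1 + b*(-4) + 2*b^2)
= 2 + 4 * b^2-4 * b^3 + b * (-3)
1) 2 + 4 * b^2-4 * b^3 + b * (-3)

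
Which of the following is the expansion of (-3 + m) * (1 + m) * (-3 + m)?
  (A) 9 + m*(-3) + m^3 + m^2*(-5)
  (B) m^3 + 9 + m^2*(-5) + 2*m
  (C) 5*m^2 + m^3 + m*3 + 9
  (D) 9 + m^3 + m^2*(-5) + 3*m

Expanding (-3 + m) * (1 + m) * (-3 + m):
= 9 + m^3 + m^2*(-5) + 3*m
D) 9 + m^3 + m^2*(-5) + 3*m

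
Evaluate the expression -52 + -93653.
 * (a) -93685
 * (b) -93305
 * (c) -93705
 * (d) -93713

-52 + -93653 = -93705
c) -93705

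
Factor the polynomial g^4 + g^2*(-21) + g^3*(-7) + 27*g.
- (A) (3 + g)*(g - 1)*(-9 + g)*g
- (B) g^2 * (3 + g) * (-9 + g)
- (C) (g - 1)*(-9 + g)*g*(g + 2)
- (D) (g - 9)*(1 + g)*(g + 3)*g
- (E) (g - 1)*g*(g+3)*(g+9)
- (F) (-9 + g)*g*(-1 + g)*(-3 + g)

We need to factor g^4 + g^2*(-21) + g^3*(-7) + 27*g.
The factored form is (3 + g)*(g - 1)*(-9 + g)*g.
A) (3 + g)*(g - 1)*(-9 + g)*g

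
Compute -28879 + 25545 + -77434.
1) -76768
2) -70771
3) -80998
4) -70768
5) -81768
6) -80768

First: -28879 + 25545 = -3334
Then: -3334 + -77434 = -80768
6) -80768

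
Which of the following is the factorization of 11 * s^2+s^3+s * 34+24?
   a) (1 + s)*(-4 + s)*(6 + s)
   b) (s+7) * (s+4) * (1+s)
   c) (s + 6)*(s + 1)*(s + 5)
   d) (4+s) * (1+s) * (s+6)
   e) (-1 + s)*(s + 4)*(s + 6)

We need to factor 11 * s^2+s^3+s * 34+24.
The factored form is (4+s) * (1+s) * (s+6).
d) (4+s) * (1+s) * (s+6)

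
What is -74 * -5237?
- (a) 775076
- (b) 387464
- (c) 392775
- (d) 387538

-74 * -5237 = 387538
d) 387538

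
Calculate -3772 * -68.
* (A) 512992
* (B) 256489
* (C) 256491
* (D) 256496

-3772 * -68 = 256496
D) 256496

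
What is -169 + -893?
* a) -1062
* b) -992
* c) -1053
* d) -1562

-169 + -893 = -1062
a) -1062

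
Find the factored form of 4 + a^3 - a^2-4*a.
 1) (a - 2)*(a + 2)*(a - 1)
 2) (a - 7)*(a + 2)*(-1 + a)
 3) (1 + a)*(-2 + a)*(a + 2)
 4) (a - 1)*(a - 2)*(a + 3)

We need to factor 4 + a^3 - a^2-4*a.
The factored form is (a - 2)*(a + 2)*(a - 1).
1) (a - 2)*(a + 2)*(a - 1)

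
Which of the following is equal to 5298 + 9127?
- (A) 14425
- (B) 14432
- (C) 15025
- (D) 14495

5298 + 9127 = 14425
A) 14425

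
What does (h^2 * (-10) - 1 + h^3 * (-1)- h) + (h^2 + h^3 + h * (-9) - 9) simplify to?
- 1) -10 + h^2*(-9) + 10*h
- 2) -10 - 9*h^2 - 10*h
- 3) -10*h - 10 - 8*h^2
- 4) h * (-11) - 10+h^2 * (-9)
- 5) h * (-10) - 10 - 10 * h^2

Adding the polynomials and combining like terms:
(h^2*(-10) - 1 + h^3*(-1) - h) + (h^2 + h^3 + h*(-9) - 9)
= -10 - 9*h^2 - 10*h
2) -10 - 9*h^2 - 10*h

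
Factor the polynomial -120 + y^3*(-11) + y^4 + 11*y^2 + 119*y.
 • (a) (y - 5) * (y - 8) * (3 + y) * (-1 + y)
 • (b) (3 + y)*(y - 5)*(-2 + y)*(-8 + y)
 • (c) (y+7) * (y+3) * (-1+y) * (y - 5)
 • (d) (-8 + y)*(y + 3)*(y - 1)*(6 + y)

We need to factor -120 + y^3*(-11) + y^4 + 11*y^2 + 119*y.
The factored form is (y - 5) * (y - 8) * (3 + y) * (-1 + y).
a) (y - 5) * (y - 8) * (3 + y) * (-1 + y)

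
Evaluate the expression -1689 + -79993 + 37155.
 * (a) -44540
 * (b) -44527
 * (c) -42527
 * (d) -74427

First: -1689 + -79993 = -81682
Then: -81682 + 37155 = -44527
b) -44527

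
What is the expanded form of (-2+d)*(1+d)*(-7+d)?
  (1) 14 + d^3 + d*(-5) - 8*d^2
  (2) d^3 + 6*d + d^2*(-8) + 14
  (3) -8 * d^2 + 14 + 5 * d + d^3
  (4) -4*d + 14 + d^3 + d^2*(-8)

Expanding (-2+d)*(1+d)*(-7+d):
= -8 * d^2 + 14 + 5 * d + d^3
3) -8 * d^2 + 14 + 5 * d + d^3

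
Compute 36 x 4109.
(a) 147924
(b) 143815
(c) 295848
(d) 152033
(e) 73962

36 * 4109 = 147924
a) 147924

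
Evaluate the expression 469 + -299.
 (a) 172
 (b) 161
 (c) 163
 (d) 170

469 + -299 = 170
d) 170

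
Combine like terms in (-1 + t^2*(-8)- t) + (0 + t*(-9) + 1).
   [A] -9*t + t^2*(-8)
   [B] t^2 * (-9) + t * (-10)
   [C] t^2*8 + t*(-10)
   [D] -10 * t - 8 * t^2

Adding the polynomials and combining like terms:
(-1 + t^2*(-8) - t) + (0 + t*(-9) + 1)
= -10 * t - 8 * t^2
D) -10 * t - 8 * t^2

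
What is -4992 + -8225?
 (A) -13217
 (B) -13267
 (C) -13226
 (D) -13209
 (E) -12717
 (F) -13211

-4992 + -8225 = -13217
A) -13217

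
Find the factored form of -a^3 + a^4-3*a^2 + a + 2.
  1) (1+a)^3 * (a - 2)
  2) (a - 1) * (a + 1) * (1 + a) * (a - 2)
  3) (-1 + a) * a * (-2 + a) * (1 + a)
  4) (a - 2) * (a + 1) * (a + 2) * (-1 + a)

We need to factor -a^3 + a^4-3*a^2 + a + 2.
The factored form is (a - 1) * (a + 1) * (1 + a) * (a - 2).
2) (a - 1) * (a + 1) * (1 + a) * (a - 2)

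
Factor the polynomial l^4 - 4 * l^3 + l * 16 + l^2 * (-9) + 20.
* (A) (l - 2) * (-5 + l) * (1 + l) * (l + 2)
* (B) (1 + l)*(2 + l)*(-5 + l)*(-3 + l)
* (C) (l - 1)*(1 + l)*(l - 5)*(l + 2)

We need to factor l^4 - 4 * l^3 + l * 16 + l^2 * (-9) + 20.
The factored form is (l - 2) * (-5 + l) * (1 + l) * (l + 2).
A) (l - 2) * (-5 + l) * (1 + l) * (l + 2)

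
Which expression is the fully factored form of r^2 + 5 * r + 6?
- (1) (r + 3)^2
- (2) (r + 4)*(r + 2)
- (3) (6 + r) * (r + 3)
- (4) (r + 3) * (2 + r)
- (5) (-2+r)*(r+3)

We need to factor r^2 + 5 * r + 6.
The factored form is (r + 3) * (2 + r).
4) (r + 3) * (2 + r)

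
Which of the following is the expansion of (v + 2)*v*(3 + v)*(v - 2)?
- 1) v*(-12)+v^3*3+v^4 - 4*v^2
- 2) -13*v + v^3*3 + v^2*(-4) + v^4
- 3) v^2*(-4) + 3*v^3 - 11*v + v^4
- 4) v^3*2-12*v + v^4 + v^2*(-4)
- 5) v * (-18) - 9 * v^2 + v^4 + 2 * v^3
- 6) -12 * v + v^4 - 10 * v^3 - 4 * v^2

Expanding (v + 2)*v*(3 + v)*(v - 2):
= v*(-12)+v^3*3+v^4 - 4*v^2
1) v*(-12)+v^3*3+v^4 - 4*v^2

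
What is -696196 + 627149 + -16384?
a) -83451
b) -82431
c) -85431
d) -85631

First: -696196 + 627149 = -69047
Then: -69047 + -16384 = -85431
c) -85431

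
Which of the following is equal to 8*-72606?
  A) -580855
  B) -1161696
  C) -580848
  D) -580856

8 * -72606 = -580848
C) -580848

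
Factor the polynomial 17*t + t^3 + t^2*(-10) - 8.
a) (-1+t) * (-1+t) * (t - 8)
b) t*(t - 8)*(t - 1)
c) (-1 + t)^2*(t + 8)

We need to factor 17*t + t^3 + t^2*(-10) - 8.
The factored form is (-1+t) * (-1+t) * (t - 8).
a) (-1+t) * (-1+t) * (t - 8)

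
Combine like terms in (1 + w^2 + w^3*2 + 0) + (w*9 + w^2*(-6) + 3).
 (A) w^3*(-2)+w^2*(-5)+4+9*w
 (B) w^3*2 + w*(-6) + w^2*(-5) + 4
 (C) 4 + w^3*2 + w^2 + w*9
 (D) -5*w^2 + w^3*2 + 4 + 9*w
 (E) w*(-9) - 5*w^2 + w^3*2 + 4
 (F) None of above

Adding the polynomials and combining like terms:
(1 + w^2 + w^3*2 + 0) + (w*9 + w^2*(-6) + 3)
= -5*w^2 + w^3*2 + 4 + 9*w
D) -5*w^2 + w^3*2 + 4 + 9*w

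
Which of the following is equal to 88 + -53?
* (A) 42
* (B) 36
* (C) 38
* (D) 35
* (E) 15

88 + -53 = 35
D) 35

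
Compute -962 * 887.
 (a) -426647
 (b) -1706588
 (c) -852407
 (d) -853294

-962 * 887 = -853294
d) -853294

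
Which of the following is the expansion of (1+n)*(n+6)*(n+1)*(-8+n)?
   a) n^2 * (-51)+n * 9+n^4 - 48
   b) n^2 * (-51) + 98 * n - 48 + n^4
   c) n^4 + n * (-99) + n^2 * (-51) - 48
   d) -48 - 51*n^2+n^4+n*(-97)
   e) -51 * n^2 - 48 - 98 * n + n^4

Expanding (1+n)*(n+6)*(n+1)*(-8+n):
= -51 * n^2 - 48 - 98 * n + n^4
e) -51 * n^2 - 48 - 98 * n + n^4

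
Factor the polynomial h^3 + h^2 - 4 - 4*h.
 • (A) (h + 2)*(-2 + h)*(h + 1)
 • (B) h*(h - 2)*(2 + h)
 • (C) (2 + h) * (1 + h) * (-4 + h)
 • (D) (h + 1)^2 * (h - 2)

We need to factor h^3 + h^2 - 4 - 4*h.
The factored form is (h + 2)*(-2 + h)*(h + 1).
A) (h + 2)*(-2 + h)*(h + 1)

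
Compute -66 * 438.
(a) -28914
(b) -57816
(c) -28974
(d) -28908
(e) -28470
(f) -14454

-66 * 438 = -28908
d) -28908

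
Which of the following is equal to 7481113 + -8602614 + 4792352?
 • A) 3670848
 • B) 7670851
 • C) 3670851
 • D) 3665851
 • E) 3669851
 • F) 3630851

First: 7481113 + -8602614 = -1121501
Then: -1121501 + 4792352 = 3670851
C) 3670851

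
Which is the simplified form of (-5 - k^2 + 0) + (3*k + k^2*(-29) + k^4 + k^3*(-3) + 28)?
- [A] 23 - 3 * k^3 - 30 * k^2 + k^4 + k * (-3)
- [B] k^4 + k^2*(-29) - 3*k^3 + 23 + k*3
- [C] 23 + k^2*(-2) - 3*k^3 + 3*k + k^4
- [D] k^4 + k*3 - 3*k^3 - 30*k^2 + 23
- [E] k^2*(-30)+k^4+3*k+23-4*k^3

Adding the polynomials and combining like terms:
(-5 - k^2 + 0) + (3*k + k^2*(-29) + k^4 + k^3*(-3) + 28)
= k^4 + k*3 - 3*k^3 - 30*k^2 + 23
D) k^4 + k*3 - 3*k^3 - 30*k^2 + 23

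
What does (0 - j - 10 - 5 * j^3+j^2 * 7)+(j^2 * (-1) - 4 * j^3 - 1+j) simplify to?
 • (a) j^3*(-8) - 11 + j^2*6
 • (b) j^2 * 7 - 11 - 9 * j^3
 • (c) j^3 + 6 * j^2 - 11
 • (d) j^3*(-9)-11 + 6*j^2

Adding the polynomials and combining like terms:
(0 - j - 10 - 5*j^3 + j^2*7) + (j^2*(-1) - 4*j^3 - 1 + j)
= j^3*(-9)-11 + 6*j^2
d) j^3*(-9)-11 + 6*j^2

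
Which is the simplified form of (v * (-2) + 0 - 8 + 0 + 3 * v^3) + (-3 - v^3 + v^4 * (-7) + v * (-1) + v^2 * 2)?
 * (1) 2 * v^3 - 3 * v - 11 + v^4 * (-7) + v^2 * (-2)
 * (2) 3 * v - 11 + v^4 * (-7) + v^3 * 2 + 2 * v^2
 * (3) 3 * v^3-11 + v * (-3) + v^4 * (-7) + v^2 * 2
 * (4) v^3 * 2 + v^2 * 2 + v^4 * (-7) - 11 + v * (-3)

Adding the polynomials and combining like terms:
(v*(-2) + 0 - 8 + 0 + 3*v^3) + (-3 - v^3 + v^4*(-7) + v*(-1) + v^2*2)
= v^3 * 2 + v^2 * 2 + v^4 * (-7) - 11 + v * (-3)
4) v^3 * 2 + v^2 * 2 + v^4 * (-7) - 11 + v * (-3)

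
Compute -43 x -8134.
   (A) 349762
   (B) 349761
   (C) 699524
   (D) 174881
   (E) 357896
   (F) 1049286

-43 * -8134 = 349762
A) 349762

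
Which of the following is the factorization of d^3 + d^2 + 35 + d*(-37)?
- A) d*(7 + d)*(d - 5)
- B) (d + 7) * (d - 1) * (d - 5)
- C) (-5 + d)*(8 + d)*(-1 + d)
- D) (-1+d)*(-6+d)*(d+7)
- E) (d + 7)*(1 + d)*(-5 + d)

We need to factor d^3 + d^2 + 35 + d*(-37).
The factored form is (d + 7) * (d - 1) * (d - 5).
B) (d + 7) * (d - 1) * (d - 5)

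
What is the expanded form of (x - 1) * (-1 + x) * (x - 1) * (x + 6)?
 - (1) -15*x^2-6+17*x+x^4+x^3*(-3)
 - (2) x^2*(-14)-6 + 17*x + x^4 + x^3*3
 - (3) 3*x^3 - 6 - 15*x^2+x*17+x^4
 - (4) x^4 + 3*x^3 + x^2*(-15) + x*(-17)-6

Expanding (x - 1) * (-1 + x) * (x - 1) * (x + 6):
= 3*x^3 - 6 - 15*x^2+x*17+x^4
3) 3*x^3 - 6 - 15*x^2+x*17+x^4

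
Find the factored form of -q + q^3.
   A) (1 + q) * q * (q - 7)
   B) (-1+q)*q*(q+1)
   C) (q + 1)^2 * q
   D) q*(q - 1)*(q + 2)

We need to factor -q + q^3.
The factored form is (-1+q)*q*(q+1).
B) (-1+q)*q*(q+1)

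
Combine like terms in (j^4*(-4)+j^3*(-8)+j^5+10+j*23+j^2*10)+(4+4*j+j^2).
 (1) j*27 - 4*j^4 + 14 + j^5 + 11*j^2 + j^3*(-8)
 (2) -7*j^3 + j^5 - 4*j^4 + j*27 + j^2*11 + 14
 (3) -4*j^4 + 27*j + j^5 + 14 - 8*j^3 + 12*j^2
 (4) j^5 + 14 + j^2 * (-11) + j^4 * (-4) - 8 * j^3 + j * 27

Adding the polynomials and combining like terms:
(j^4*(-4) + j^3*(-8) + j^5 + 10 + j*23 + j^2*10) + (4 + 4*j + j^2)
= j*27 - 4*j^4 + 14 + j^5 + 11*j^2 + j^3*(-8)
1) j*27 - 4*j^4 + 14 + j^5 + 11*j^2 + j^3*(-8)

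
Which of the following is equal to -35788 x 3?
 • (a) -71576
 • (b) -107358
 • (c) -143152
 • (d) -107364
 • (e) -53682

-35788 * 3 = -107364
d) -107364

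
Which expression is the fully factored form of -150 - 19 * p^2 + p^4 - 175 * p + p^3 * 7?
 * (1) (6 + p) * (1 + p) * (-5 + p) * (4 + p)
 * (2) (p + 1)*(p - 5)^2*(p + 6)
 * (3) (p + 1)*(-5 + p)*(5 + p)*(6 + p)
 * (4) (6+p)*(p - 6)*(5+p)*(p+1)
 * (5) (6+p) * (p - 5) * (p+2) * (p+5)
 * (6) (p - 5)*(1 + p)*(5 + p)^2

We need to factor -150 - 19 * p^2 + p^4 - 175 * p + p^3 * 7.
The factored form is (p + 1)*(-5 + p)*(5 + p)*(6 + p).
3) (p + 1)*(-5 + p)*(5 + p)*(6 + p)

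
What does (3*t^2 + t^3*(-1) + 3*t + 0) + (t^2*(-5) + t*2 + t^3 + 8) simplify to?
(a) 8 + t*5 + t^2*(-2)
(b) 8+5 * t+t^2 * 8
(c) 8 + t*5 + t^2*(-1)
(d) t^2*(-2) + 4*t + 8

Adding the polynomials and combining like terms:
(3*t^2 + t^3*(-1) + 3*t + 0) + (t^2*(-5) + t*2 + t^3 + 8)
= 8 + t*5 + t^2*(-2)
a) 8 + t*5 + t^2*(-2)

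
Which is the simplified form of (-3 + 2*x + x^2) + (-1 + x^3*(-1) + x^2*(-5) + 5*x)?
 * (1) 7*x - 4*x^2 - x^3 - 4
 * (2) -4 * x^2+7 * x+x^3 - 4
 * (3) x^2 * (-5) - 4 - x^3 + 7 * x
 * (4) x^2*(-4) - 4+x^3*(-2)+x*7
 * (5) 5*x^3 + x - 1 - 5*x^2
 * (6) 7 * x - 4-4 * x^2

Adding the polynomials and combining like terms:
(-3 + 2*x + x^2) + (-1 + x^3*(-1) + x^2*(-5) + 5*x)
= 7*x - 4*x^2 - x^3 - 4
1) 7*x - 4*x^2 - x^3 - 4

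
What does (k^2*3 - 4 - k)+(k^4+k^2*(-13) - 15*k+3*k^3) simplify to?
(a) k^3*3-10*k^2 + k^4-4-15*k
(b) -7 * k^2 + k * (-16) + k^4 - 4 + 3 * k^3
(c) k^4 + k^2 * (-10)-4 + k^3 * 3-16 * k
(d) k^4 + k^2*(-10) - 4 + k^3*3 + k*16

Adding the polynomials and combining like terms:
(k^2*3 - 4 - k) + (k^4 + k^2*(-13) - 15*k + 3*k^3)
= k^4 + k^2 * (-10)-4 + k^3 * 3-16 * k
c) k^4 + k^2 * (-10)-4 + k^3 * 3-16 * k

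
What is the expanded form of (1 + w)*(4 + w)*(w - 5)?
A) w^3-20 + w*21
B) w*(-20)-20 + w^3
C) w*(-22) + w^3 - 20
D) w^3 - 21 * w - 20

Expanding (1 + w)*(4 + w)*(w - 5):
= w^3 - 21 * w - 20
D) w^3 - 21 * w - 20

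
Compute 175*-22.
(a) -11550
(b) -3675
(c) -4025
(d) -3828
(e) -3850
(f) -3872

175 * -22 = -3850
e) -3850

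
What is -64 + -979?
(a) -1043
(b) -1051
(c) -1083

-64 + -979 = -1043
a) -1043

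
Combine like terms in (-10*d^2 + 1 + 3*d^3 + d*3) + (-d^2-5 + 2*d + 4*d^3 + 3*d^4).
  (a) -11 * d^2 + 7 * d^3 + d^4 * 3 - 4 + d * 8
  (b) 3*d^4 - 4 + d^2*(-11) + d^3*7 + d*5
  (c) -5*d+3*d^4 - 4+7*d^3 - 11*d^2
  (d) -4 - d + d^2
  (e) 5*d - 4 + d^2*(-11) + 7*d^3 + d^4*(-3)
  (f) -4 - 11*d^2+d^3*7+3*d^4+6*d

Adding the polynomials and combining like terms:
(-10*d^2 + 1 + 3*d^3 + d*3) + (-d^2 - 5 + 2*d + 4*d^3 + 3*d^4)
= 3*d^4 - 4 + d^2*(-11) + d^3*7 + d*5
b) 3*d^4 - 4 + d^2*(-11) + d^3*7 + d*5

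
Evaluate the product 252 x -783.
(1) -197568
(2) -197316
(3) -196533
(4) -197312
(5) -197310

252 * -783 = -197316
2) -197316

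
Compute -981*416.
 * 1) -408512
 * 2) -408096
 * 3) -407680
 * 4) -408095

-981 * 416 = -408096
2) -408096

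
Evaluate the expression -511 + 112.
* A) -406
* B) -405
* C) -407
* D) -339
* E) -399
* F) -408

-511 + 112 = -399
E) -399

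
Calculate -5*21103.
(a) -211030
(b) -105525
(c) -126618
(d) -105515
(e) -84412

-5 * 21103 = -105515
d) -105515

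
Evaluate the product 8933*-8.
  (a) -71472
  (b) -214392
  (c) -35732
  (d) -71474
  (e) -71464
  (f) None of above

8933 * -8 = -71464
e) -71464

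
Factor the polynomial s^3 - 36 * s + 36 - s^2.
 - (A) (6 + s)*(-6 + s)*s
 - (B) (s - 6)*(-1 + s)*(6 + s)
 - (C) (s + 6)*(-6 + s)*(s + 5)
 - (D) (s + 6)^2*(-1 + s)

We need to factor s^3 - 36 * s + 36 - s^2.
The factored form is (s - 6)*(-1 + s)*(6 + s).
B) (s - 6)*(-1 + s)*(6 + s)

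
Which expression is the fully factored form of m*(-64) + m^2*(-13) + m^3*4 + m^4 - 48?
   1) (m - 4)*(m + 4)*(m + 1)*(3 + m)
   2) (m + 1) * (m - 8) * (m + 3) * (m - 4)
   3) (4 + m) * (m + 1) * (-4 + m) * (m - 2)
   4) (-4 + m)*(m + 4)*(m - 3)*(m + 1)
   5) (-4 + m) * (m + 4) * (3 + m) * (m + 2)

We need to factor m*(-64) + m^2*(-13) + m^3*4 + m^4 - 48.
The factored form is (m - 4)*(m + 4)*(m + 1)*(3 + m).
1) (m - 4)*(m + 4)*(m + 1)*(3 + m)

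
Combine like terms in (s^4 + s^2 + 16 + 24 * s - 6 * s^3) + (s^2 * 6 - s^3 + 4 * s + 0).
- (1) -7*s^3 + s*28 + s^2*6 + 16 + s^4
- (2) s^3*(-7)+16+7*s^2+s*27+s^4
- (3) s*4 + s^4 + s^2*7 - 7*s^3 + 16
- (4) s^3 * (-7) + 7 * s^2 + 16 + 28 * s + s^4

Adding the polynomials and combining like terms:
(s^4 + s^2 + 16 + 24*s - 6*s^3) + (s^2*6 - s^3 + 4*s + 0)
= s^3 * (-7) + 7 * s^2 + 16 + 28 * s + s^4
4) s^3 * (-7) + 7 * s^2 + 16 + 28 * s + s^4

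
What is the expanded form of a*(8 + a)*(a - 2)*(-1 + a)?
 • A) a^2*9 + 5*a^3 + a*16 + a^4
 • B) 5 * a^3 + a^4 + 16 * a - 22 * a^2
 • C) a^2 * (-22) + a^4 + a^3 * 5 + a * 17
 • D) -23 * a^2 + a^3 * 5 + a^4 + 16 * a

Expanding a*(8 + a)*(a - 2)*(-1 + a):
= 5 * a^3 + a^4 + 16 * a - 22 * a^2
B) 5 * a^3 + a^4 + 16 * a - 22 * a^2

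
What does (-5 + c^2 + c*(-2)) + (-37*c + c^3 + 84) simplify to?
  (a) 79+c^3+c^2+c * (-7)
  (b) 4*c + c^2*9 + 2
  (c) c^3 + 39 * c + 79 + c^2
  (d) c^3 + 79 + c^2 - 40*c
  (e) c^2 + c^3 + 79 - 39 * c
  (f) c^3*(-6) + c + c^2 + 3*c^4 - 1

Adding the polynomials and combining like terms:
(-5 + c^2 + c*(-2)) + (-37*c + c^3 + 84)
= c^2 + c^3 + 79 - 39 * c
e) c^2 + c^3 + 79 - 39 * c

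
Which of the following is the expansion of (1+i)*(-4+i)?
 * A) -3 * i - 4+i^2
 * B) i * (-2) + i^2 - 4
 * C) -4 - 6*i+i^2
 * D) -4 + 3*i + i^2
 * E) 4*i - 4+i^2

Expanding (1+i)*(-4+i):
= -3 * i - 4+i^2
A) -3 * i - 4+i^2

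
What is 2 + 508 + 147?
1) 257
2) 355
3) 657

First: 2 + 508 = 510
Then: 510 + 147 = 657
3) 657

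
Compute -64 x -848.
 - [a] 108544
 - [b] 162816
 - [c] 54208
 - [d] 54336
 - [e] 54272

-64 * -848 = 54272
e) 54272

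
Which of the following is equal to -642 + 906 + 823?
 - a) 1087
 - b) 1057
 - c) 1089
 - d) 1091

First: -642 + 906 = 264
Then: 264 + 823 = 1087
a) 1087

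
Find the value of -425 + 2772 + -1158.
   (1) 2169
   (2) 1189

First: -425 + 2772 = 2347
Then: 2347 + -1158 = 1189
2) 1189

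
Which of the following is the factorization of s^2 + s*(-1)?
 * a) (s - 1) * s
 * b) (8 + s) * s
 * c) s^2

We need to factor s^2 + s*(-1).
The factored form is (s - 1) * s.
a) (s - 1) * s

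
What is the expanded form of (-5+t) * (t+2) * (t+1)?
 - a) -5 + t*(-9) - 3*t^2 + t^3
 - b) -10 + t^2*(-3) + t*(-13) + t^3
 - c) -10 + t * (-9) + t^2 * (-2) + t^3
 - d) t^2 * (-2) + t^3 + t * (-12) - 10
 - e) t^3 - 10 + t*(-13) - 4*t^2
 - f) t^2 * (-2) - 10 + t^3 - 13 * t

Expanding (-5+t) * (t+2) * (t+1):
= t^2 * (-2) - 10 + t^3 - 13 * t
f) t^2 * (-2) - 10 + t^3 - 13 * t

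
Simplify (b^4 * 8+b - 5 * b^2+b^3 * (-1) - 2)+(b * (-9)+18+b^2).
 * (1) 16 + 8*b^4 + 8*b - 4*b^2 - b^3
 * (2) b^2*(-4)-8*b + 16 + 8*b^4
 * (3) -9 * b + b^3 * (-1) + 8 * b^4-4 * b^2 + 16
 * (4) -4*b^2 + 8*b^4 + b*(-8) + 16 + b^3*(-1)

Adding the polynomials and combining like terms:
(b^4*8 + b - 5*b^2 + b^3*(-1) - 2) + (b*(-9) + 18 + b^2)
= -4*b^2 + 8*b^4 + b*(-8) + 16 + b^3*(-1)
4) -4*b^2 + 8*b^4 + b*(-8) + 16 + b^3*(-1)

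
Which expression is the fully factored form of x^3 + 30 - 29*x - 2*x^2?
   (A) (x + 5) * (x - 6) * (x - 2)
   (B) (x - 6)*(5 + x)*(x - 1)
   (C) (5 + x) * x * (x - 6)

We need to factor x^3 + 30 - 29*x - 2*x^2.
The factored form is (x - 6)*(5 + x)*(x - 1).
B) (x - 6)*(5 + x)*(x - 1)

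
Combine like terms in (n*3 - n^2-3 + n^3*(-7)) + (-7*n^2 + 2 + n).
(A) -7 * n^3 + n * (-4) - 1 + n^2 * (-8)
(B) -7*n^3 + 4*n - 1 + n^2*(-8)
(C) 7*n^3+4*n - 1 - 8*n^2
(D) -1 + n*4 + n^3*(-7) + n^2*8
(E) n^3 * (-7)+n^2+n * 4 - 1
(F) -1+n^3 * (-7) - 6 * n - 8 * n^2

Adding the polynomials and combining like terms:
(n*3 - n^2 - 3 + n^3*(-7)) + (-7*n^2 + 2 + n)
= -7*n^3 + 4*n - 1 + n^2*(-8)
B) -7*n^3 + 4*n - 1 + n^2*(-8)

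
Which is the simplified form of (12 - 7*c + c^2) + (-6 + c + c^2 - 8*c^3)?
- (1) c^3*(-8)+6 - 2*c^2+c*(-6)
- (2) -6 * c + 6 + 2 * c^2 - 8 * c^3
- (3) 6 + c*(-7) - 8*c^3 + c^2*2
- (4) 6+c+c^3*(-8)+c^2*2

Adding the polynomials and combining like terms:
(12 - 7*c + c^2) + (-6 + c + c^2 - 8*c^3)
= -6 * c + 6 + 2 * c^2 - 8 * c^3
2) -6 * c + 6 + 2 * c^2 - 8 * c^3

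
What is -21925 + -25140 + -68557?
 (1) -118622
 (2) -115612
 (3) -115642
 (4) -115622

First: -21925 + -25140 = -47065
Then: -47065 + -68557 = -115622
4) -115622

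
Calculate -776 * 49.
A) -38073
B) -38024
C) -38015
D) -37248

-776 * 49 = -38024
B) -38024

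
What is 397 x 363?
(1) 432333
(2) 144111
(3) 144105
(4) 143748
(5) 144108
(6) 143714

397 * 363 = 144111
2) 144111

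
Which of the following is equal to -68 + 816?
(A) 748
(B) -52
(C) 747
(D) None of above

-68 + 816 = 748
A) 748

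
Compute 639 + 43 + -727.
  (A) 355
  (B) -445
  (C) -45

First: 639 + 43 = 682
Then: 682 + -727 = -45
C) -45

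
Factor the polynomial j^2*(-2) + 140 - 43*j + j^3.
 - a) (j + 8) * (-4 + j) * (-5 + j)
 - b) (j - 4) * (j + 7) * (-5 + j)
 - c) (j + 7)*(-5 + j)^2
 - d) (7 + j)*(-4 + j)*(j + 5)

We need to factor j^2*(-2) + 140 - 43*j + j^3.
The factored form is (j - 4) * (j + 7) * (-5 + j).
b) (j - 4) * (j + 7) * (-5 + j)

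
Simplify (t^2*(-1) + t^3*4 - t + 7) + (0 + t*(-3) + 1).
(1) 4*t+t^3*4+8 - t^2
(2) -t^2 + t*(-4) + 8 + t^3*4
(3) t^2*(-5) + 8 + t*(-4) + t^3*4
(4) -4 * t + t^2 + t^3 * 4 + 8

Adding the polynomials and combining like terms:
(t^2*(-1) + t^3*4 - t + 7) + (0 + t*(-3) + 1)
= -t^2 + t*(-4) + 8 + t^3*4
2) -t^2 + t*(-4) + 8 + t^3*4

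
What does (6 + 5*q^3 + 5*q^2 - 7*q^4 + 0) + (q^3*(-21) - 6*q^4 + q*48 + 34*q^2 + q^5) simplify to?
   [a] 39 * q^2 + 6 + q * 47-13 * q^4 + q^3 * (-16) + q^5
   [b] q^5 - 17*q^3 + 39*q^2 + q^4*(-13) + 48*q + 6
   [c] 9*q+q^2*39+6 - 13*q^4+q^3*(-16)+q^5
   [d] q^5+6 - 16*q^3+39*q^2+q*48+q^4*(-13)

Adding the polynomials and combining like terms:
(6 + 5*q^3 + 5*q^2 - 7*q^4 + 0) + (q^3*(-21) - 6*q^4 + q*48 + 34*q^2 + q^5)
= q^5+6 - 16*q^3+39*q^2+q*48+q^4*(-13)
d) q^5+6 - 16*q^3+39*q^2+q*48+q^4*(-13)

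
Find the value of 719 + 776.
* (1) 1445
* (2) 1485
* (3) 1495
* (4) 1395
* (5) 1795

719 + 776 = 1495
3) 1495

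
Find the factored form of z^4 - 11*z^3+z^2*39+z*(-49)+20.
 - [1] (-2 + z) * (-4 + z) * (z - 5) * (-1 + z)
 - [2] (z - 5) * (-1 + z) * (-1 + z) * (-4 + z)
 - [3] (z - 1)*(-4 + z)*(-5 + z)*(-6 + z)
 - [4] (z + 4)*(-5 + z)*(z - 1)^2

We need to factor z^4 - 11*z^3+z^2*39+z*(-49)+20.
The factored form is (z - 5) * (-1 + z) * (-1 + z) * (-4 + z).
2) (z - 5) * (-1 + z) * (-1 + z) * (-4 + z)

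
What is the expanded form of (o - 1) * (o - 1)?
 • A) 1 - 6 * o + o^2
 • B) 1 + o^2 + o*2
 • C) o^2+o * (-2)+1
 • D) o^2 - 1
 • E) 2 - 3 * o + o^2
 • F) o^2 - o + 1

Expanding (o - 1) * (o - 1):
= o^2+o * (-2)+1
C) o^2+o * (-2)+1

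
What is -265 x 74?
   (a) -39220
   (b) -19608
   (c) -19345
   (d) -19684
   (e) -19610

-265 * 74 = -19610
e) -19610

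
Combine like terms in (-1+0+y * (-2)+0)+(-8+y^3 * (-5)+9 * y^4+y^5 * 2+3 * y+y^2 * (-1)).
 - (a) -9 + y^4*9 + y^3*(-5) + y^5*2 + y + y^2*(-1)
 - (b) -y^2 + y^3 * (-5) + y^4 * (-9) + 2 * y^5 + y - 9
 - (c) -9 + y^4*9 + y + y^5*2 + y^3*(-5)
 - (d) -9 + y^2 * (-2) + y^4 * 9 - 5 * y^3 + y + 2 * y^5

Adding the polynomials and combining like terms:
(-1 + 0 + y*(-2) + 0) + (-8 + y^3*(-5) + 9*y^4 + y^5*2 + 3*y + y^2*(-1))
= -9 + y^4*9 + y^3*(-5) + y^5*2 + y + y^2*(-1)
a) -9 + y^4*9 + y^3*(-5) + y^5*2 + y + y^2*(-1)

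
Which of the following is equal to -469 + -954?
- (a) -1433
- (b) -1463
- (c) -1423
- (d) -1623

-469 + -954 = -1423
c) -1423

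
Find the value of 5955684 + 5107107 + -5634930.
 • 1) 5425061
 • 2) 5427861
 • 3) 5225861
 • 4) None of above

First: 5955684 + 5107107 = 11062791
Then: 11062791 + -5634930 = 5427861
2) 5427861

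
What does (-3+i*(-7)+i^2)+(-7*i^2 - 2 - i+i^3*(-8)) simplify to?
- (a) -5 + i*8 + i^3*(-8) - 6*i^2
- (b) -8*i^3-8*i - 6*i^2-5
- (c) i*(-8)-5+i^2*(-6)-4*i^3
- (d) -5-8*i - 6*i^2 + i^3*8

Adding the polynomials and combining like terms:
(-3 + i*(-7) + i^2) + (-7*i^2 - 2 - i + i^3*(-8))
= -8*i^3-8*i - 6*i^2-5
b) -8*i^3-8*i - 6*i^2-5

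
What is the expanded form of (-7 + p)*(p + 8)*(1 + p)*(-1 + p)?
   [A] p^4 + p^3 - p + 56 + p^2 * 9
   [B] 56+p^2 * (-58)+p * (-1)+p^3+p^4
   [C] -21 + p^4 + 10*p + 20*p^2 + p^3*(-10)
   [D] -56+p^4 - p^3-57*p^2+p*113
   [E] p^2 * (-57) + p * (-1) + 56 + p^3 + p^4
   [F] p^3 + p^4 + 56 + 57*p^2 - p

Expanding (-7 + p)*(p + 8)*(1 + p)*(-1 + p):
= p^2 * (-57) + p * (-1) + 56 + p^3 + p^4
E) p^2 * (-57) + p * (-1) + 56 + p^3 + p^4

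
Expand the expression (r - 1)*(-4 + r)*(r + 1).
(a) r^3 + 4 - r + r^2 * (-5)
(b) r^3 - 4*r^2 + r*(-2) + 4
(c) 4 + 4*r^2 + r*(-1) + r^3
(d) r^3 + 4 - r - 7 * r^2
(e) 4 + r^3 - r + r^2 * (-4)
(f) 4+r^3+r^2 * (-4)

Expanding (r - 1)*(-4 + r)*(r + 1):
= 4 + r^3 - r + r^2 * (-4)
e) 4 + r^3 - r + r^2 * (-4)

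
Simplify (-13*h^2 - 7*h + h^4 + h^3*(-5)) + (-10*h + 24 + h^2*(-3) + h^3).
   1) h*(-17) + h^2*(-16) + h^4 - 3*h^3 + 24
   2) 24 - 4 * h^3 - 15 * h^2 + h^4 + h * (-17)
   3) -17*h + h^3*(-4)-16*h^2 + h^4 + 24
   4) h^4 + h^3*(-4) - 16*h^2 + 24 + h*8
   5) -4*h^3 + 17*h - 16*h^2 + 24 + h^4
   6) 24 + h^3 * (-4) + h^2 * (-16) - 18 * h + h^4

Adding the polynomials and combining like terms:
(-13*h^2 - 7*h + h^4 + h^3*(-5)) + (-10*h + 24 + h^2*(-3) + h^3)
= -17*h + h^3*(-4)-16*h^2 + h^4 + 24
3) -17*h + h^3*(-4)-16*h^2 + h^4 + 24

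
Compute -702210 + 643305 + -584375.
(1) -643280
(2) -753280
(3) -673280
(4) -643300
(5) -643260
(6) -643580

First: -702210 + 643305 = -58905
Then: -58905 + -584375 = -643280
1) -643280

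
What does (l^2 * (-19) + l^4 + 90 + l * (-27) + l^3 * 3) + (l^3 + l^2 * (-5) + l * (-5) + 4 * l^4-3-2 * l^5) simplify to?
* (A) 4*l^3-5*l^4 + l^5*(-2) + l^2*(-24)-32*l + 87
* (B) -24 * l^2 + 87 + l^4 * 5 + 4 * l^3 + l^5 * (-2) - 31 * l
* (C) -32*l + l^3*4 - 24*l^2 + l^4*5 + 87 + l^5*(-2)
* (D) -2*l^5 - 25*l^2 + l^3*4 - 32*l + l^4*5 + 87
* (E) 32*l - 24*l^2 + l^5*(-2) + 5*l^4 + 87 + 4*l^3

Adding the polynomials and combining like terms:
(l^2*(-19) + l^4 + 90 + l*(-27) + l^3*3) + (l^3 + l^2*(-5) + l*(-5) + 4*l^4 - 3 - 2*l^5)
= -32*l + l^3*4 - 24*l^2 + l^4*5 + 87 + l^5*(-2)
C) -32*l + l^3*4 - 24*l^2 + l^4*5 + 87 + l^5*(-2)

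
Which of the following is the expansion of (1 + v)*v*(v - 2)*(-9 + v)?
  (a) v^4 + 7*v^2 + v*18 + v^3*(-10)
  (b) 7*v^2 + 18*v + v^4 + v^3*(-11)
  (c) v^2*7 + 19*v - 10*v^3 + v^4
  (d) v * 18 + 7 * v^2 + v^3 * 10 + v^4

Expanding (1 + v)*v*(v - 2)*(-9 + v):
= v^4 + 7*v^2 + v*18 + v^3*(-10)
a) v^4 + 7*v^2 + v*18 + v^3*(-10)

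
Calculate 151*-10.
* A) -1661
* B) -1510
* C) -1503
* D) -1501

151 * -10 = -1510
B) -1510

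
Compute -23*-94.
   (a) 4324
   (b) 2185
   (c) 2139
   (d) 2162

-23 * -94 = 2162
d) 2162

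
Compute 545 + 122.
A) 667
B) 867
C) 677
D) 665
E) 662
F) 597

545 + 122 = 667
A) 667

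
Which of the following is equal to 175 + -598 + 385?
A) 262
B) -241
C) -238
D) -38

First: 175 + -598 = -423
Then: -423 + 385 = -38
D) -38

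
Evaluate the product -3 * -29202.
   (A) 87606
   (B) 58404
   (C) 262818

-3 * -29202 = 87606
A) 87606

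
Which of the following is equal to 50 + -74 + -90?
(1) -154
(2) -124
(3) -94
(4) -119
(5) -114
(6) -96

First: 50 + -74 = -24
Then: -24 + -90 = -114
5) -114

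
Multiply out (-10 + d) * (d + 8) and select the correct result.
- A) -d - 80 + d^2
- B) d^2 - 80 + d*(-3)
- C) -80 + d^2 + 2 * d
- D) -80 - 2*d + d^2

Expanding (-10 + d) * (d + 8):
= -80 - 2*d + d^2
D) -80 - 2*d + d^2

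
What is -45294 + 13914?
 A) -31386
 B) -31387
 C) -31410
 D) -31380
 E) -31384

-45294 + 13914 = -31380
D) -31380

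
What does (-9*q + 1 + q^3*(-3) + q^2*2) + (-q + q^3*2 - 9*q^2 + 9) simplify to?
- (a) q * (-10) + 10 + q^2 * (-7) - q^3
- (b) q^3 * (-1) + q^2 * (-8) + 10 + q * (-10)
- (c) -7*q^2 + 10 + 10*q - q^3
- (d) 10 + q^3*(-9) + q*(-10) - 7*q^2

Adding the polynomials and combining like terms:
(-9*q + 1 + q^3*(-3) + q^2*2) + (-q + q^3*2 - 9*q^2 + 9)
= q * (-10) + 10 + q^2 * (-7) - q^3
a) q * (-10) + 10 + q^2 * (-7) - q^3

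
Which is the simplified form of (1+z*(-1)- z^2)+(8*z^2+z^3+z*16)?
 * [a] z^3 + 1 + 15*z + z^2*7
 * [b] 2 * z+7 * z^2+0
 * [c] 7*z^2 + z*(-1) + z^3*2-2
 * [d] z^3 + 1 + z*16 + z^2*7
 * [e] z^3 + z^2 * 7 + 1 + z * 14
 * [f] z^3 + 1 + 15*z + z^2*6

Adding the polynomials and combining like terms:
(1 + z*(-1) - z^2) + (8*z^2 + z^3 + z*16)
= z^3 + 1 + 15*z + z^2*7
a) z^3 + 1 + 15*z + z^2*7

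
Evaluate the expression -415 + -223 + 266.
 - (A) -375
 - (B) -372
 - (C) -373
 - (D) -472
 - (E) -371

First: -415 + -223 = -638
Then: -638 + 266 = -372
B) -372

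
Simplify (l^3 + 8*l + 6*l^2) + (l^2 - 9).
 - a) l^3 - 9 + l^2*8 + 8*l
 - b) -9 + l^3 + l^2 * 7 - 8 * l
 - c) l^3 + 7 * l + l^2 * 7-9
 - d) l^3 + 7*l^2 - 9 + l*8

Adding the polynomials and combining like terms:
(l^3 + 8*l + 6*l^2) + (l^2 - 9)
= l^3 + 7*l^2 - 9 + l*8
d) l^3 + 7*l^2 - 9 + l*8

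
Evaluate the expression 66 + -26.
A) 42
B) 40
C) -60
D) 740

66 + -26 = 40
B) 40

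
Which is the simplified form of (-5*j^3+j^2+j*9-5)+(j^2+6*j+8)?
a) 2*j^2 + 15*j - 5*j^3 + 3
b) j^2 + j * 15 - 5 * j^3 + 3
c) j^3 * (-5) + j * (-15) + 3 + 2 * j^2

Adding the polynomials and combining like terms:
(-5*j^3 + j^2 + j*9 - 5) + (j^2 + 6*j + 8)
= 2*j^2 + 15*j - 5*j^3 + 3
a) 2*j^2 + 15*j - 5*j^3 + 3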